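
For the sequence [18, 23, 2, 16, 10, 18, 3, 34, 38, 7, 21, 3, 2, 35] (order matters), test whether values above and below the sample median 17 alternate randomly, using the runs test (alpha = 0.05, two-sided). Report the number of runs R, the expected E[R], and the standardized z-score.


Step 1: Compute median = 17; label A = above, B = below.
Labels in order: AABBBABAABABBA  (n_A = 7, n_B = 7)
Step 2: Count runs R = 9.
Step 3: Under H0 (random ordering), E[R] = 2*n_A*n_B/(n_A+n_B) + 1 = 2*7*7/14 + 1 = 8.0000.
        Var[R] = 2*n_A*n_B*(2*n_A*n_B - n_A - n_B) / ((n_A+n_B)^2 * (n_A+n_B-1)) = 8232/2548 = 3.2308.
        SD[R] = 1.7974.
Step 4: Continuity-corrected z = (R - 0.5 - E[R]) / SD[R] = (9 - 0.5 - 8.0000) / 1.7974 = 0.2782.
Step 5: Two-sided p-value via normal approximation = 2*(1 - Phi(|z|)) = 0.780879.
Step 6: alpha = 0.05. fail to reject H0.

R = 9, z = 0.2782, p = 0.780879, fail to reject H0.


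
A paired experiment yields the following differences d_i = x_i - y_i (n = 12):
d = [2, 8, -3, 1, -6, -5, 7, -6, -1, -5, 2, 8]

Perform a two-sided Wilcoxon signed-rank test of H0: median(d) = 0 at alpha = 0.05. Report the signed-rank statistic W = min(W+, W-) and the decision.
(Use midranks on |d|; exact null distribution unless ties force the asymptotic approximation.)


Step 1: Drop any zero differences (none here) and take |d_i|.
|d| = [2, 8, 3, 1, 6, 5, 7, 6, 1, 5, 2, 8]
Step 2: Midrank |d_i| (ties get averaged ranks).
ranks: |2|->3.5, |8|->11.5, |3|->5, |1|->1.5, |6|->8.5, |5|->6.5, |7|->10, |6|->8.5, |1|->1.5, |5|->6.5, |2|->3.5, |8|->11.5
Step 3: Attach original signs; sum ranks with positive sign and with negative sign.
W+ = 3.5 + 11.5 + 1.5 + 10 + 3.5 + 11.5 = 41.5
W- = 5 + 8.5 + 6.5 + 8.5 + 1.5 + 6.5 = 36.5
(Check: W+ + W- = 78 should equal n(n+1)/2 = 78.)
Step 4: Test statistic W = min(W+, W-) = 36.5.
Step 5: Ties in |d|, so use the tie-corrected normal approximation.
        E[W] = n(n+1)/4 = 12*13/4 = 39.
        Tie groups: |d|=1 (t=2), |d|=2 (t=2), |d|=5 (t=2), |d|=6 (t=2), |d|=8 (t=2); sum(t^3 - t) = 30.
        Var[W] = n(n+1)(2n+1)/24 - sum(t^3-t)/48 = 3900/24 - 30/48 = 161.875.
        z = (W - E[W]) / sqrt(Var[W]) = (36.5 - 39) / 12.7230 = -0.1965.
        Two-sided p = 2*Phi(z) = 0.844223.
Step 6: alpha = 0.05. fail to reject H0.

W+ = 41.5, W- = 36.5, W = min = 36.5, p = 0.844223, fail to reject H0.


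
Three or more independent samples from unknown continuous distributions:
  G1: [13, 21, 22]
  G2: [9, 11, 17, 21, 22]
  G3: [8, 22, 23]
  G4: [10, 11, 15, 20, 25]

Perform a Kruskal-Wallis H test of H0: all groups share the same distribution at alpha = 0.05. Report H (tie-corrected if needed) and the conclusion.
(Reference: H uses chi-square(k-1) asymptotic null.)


Step 1: Combine all N = 16 observations and assign midranks.
sorted (value, group, rank): (8,G3,1), (9,G2,2), (10,G4,3), (11,G2,4.5), (11,G4,4.5), (13,G1,6), (15,G4,7), (17,G2,8), (20,G4,9), (21,G1,10.5), (21,G2,10.5), (22,G1,13), (22,G2,13), (22,G3,13), (23,G3,15), (25,G4,16)
Step 2: Sum ranks within each group.
R_1 = 29.5 (n_1 = 3)
R_2 = 38 (n_2 = 5)
R_3 = 29 (n_3 = 3)
R_4 = 39.5 (n_4 = 5)
Step 3: H = 12/(N(N+1)) * sum(R_i^2/n_i) - 3(N+1)
     = 12/(16*17) * (29.5^2/3 + 38^2/5 + 29^2/3 + 39.5^2/5) - 3*17
     = 0.044118 * 1171.27 - 51
     = 0.673529.
Step 4: Ties present; correction factor C = 1 - 36/(16^3 - 16) = 0.991176. Corrected H = 0.673529 / 0.991176 = 0.679525.
Step 5: Under H0, H ~ chi^2(3); p-value = 0.878009.
Step 6: alpha = 0.05. fail to reject H0.

H = 0.6795, df = 3, p = 0.878009, fail to reject H0.


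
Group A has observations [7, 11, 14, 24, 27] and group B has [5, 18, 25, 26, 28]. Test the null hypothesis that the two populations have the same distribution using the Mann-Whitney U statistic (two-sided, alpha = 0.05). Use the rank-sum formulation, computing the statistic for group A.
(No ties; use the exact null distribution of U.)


Step 1: Combine and sort all 10 observations; assign midranks.
sorted (value, group): (5,Y), (7,X), (11,X), (14,X), (18,Y), (24,X), (25,Y), (26,Y), (27,X), (28,Y)
ranks: 5->1, 7->2, 11->3, 14->4, 18->5, 24->6, 25->7, 26->8, 27->9, 28->10
Step 2: Rank sum for X: R1 = 2 + 3 + 4 + 6 + 9 = 24.
Step 3: U_X = R1 - n1(n1+1)/2 = 24 - 5*6/2 = 24 - 15 = 9.
       U_Y = n1*n2 - U_X = 25 - 9 = 16.
Step 4: No ties, so the exact null distribution of U (based on enumerating the C(10,5) = 252 equally likely rank assignments) gives the two-sided p-value.
Step 5: p-value = 0.547619; compare to alpha = 0.05. fail to reject H0.

U_X = 9, p = 0.547619, fail to reject H0 at alpha = 0.05.


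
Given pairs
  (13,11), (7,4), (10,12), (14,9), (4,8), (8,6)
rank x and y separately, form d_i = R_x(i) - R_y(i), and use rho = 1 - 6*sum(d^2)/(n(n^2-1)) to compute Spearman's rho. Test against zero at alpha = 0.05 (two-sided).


Step 1: Rank x and y separately (midranks; no ties here).
rank(x): 13->5, 7->2, 10->4, 14->6, 4->1, 8->3
rank(y): 11->5, 4->1, 12->6, 9->4, 8->3, 6->2
Step 2: d_i = R_x(i) - R_y(i); compute d_i^2.
  (5-5)^2=0, (2-1)^2=1, (4-6)^2=4, (6-4)^2=4, (1-3)^2=4, (3-2)^2=1
sum(d^2) = 14.
Step 3: rho = 1 - 6*14 / (6*(6^2 - 1)) = 1 - 84/210 = 0.600000.
Step 4: Under H0, t = rho * sqrt((n-2)/(1-rho^2)) = 1.5000 ~ t(4).
Step 5: Two-sided p-value from the t-distribution with 4 df = 0.208000.
Step 6: alpha = 0.05. fail to reject H0.

rho = 0.6000, p = 0.208000, fail to reject H0 at alpha = 0.05.


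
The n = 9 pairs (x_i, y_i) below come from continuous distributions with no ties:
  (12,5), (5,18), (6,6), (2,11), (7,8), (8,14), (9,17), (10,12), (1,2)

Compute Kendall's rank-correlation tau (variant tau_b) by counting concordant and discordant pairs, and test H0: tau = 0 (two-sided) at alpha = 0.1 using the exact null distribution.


Step 1: Enumerate the 36 unordered pairs (i,j) with i<j and classify each by sign(x_j-x_i) * sign(y_j-y_i).
  (1,2):dx=-7,dy=+13->D; (1,3):dx=-6,dy=+1->D; (1,4):dx=-10,dy=+6->D; (1,5):dx=-5,dy=+3->D
  (1,6):dx=-4,dy=+9->D; (1,7):dx=-3,dy=+12->D; (1,8):dx=-2,dy=+7->D; (1,9):dx=-11,dy=-3->C
  (2,3):dx=+1,dy=-12->D; (2,4):dx=-3,dy=-7->C; (2,5):dx=+2,dy=-10->D; (2,6):dx=+3,dy=-4->D
  (2,7):dx=+4,dy=-1->D; (2,8):dx=+5,dy=-6->D; (2,9):dx=-4,dy=-16->C; (3,4):dx=-4,dy=+5->D
  (3,5):dx=+1,dy=+2->C; (3,6):dx=+2,dy=+8->C; (3,7):dx=+3,dy=+11->C; (3,8):dx=+4,dy=+6->C
  (3,9):dx=-5,dy=-4->C; (4,5):dx=+5,dy=-3->D; (4,6):dx=+6,dy=+3->C; (4,7):dx=+7,dy=+6->C
  (4,8):dx=+8,dy=+1->C; (4,9):dx=-1,dy=-9->C; (5,6):dx=+1,dy=+6->C; (5,7):dx=+2,dy=+9->C
  (5,8):dx=+3,dy=+4->C; (5,9):dx=-6,dy=-6->C; (6,7):dx=+1,dy=+3->C; (6,8):dx=+2,dy=-2->D
  (6,9):dx=-7,dy=-12->C; (7,8):dx=+1,dy=-5->D; (7,9):dx=-8,dy=-15->C; (8,9):dx=-9,dy=-10->C
Step 2: C = 20, D = 16, total pairs = 36.
Step 3: tau = (C - D)/(n(n-1)/2) = (20 - 16)/36 = 0.111111.
Step 4: Exact two-sided p-value (enumerate n! = 362880 permutations of y under H0): p = 0.761414.
Step 5: alpha = 0.1. fail to reject H0.

tau_b = 0.1111 (C=20, D=16), p = 0.761414, fail to reject H0.


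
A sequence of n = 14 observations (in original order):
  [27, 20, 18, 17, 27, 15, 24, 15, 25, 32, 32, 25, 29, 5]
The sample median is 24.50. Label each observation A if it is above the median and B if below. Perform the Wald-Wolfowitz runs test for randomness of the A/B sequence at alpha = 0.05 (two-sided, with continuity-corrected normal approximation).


Step 1: Compute median = 24.50; label A = above, B = below.
Labels in order: ABBBABBBAAAAAB  (n_A = 7, n_B = 7)
Step 2: Count runs R = 6.
Step 3: Under H0 (random ordering), E[R] = 2*n_A*n_B/(n_A+n_B) + 1 = 2*7*7/14 + 1 = 8.0000.
        Var[R] = 2*n_A*n_B*(2*n_A*n_B - n_A - n_B) / ((n_A+n_B)^2 * (n_A+n_B-1)) = 8232/2548 = 3.2308.
        SD[R] = 1.7974.
Step 4: Continuity-corrected z = (R + 0.5 - E[R]) / SD[R] = (6 + 0.5 - 8.0000) / 1.7974 = -0.8345.
Step 5: Two-sided p-value via normal approximation = 2*(1 - Phi(|z|)) = 0.403986.
Step 6: alpha = 0.05. fail to reject H0.

R = 6, z = -0.8345, p = 0.403986, fail to reject H0.


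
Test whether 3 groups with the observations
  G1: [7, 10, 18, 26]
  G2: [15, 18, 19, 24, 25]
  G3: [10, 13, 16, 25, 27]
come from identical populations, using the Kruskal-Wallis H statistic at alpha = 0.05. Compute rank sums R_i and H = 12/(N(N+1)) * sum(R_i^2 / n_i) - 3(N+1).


Step 1: Combine all N = 14 observations and assign midranks.
sorted (value, group, rank): (7,G1,1), (10,G1,2.5), (10,G3,2.5), (13,G3,4), (15,G2,5), (16,G3,6), (18,G1,7.5), (18,G2,7.5), (19,G2,9), (24,G2,10), (25,G2,11.5), (25,G3,11.5), (26,G1,13), (27,G3,14)
Step 2: Sum ranks within each group.
R_1 = 24 (n_1 = 4)
R_2 = 43 (n_2 = 5)
R_3 = 38 (n_3 = 5)
Step 3: H = 12/(N(N+1)) * sum(R_i^2/n_i) - 3(N+1)
     = 12/(14*15) * (24^2/4 + 43^2/5 + 38^2/5) - 3*15
     = 0.057143 * 802.6 - 45
     = 0.862857.
Step 4: Ties present; correction factor C = 1 - 18/(14^3 - 14) = 0.993407. Corrected H = 0.862857 / 0.993407 = 0.868584.
Step 5: Under H0, H ~ chi^2(2); p-value = 0.647723.
Step 6: alpha = 0.05. fail to reject H0.

H = 0.8686, df = 2, p = 0.647723, fail to reject H0.


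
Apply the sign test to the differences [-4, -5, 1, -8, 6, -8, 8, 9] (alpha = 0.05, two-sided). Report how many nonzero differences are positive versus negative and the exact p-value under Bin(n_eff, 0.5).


Step 1: Discard zero differences. Original n = 8; n_eff = number of nonzero differences = 8.
Nonzero differences (with sign): -4, -5, +1, -8, +6, -8, +8, +9
Step 2: Count signs: positive = 4, negative = 4.
Step 3: Under H0: P(positive) = 0.5, so the number of positives S ~ Bin(8, 0.5).
Step 4: Two-sided exact p-value = sum of Bin(8,0.5) probabilities at or below the observed probability = 1.000000.
Step 5: alpha = 0.05. fail to reject H0.

n_eff = 8, pos = 4, neg = 4, p = 1.000000, fail to reject H0.


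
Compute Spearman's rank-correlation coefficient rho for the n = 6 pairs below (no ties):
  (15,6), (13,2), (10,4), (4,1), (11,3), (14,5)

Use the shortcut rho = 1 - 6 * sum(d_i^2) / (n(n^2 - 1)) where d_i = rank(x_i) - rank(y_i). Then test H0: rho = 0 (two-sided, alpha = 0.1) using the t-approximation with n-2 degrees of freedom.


Step 1: Rank x and y separately (midranks; no ties here).
rank(x): 15->6, 13->4, 10->2, 4->1, 11->3, 14->5
rank(y): 6->6, 2->2, 4->4, 1->1, 3->3, 5->5
Step 2: d_i = R_x(i) - R_y(i); compute d_i^2.
  (6-6)^2=0, (4-2)^2=4, (2-4)^2=4, (1-1)^2=0, (3-3)^2=0, (5-5)^2=0
sum(d^2) = 8.
Step 3: rho = 1 - 6*8 / (6*(6^2 - 1)) = 1 - 48/210 = 0.771429.
Step 4: Under H0, t = rho * sqrt((n-2)/(1-rho^2)) = 2.4247 ~ t(4).
Step 5: Two-sided p-value from the t-distribution with 4 df = 0.072397.
Step 6: alpha = 0.1. reject H0.

rho = 0.7714, p = 0.072397, reject H0 at alpha = 0.1.


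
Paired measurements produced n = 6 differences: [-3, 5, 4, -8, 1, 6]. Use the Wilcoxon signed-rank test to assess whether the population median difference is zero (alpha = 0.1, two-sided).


Step 1: Drop any zero differences (none here) and take |d_i|.
|d| = [3, 5, 4, 8, 1, 6]
Step 2: Midrank |d_i| (ties get averaged ranks).
ranks: |3|->2, |5|->4, |4|->3, |8|->6, |1|->1, |6|->5
Step 3: Attach original signs; sum ranks with positive sign and with negative sign.
W+ = 4 + 3 + 1 + 5 = 13
W- = 2 + 6 = 8
(Check: W+ + W- = 21 should equal n(n+1)/2 = 21.)
Step 4: Test statistic W = min(W+, W-) = 8.
Step 5: No ties, so the exact null distribution over the 2^6 = 64 sign assignments gives the two-sided p-value = 0.687500.
Step 6: alpha = 0.1. fail to reject H0.

W+ = 13, W- = 8, W = min = 8, p = 0.687500, fail to reject H0.


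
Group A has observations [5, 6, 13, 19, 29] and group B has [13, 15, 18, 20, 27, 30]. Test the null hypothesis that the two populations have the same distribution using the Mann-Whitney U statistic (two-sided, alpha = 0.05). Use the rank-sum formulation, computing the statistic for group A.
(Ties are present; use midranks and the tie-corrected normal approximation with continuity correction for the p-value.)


Step 1: Combine and sort all 11 observations; assign midranks.
sorted (value, group): (5,X), (6,X), (13,X), (13,Y), (15,Y), (18,Y), (19,X), (20,Y), (27,Y), (29,X), (30,Y)
ranks: 5->1, 6->2, 13->3.5, 13->3.5, 15->5, 18->6, 19->7, 20->8, 27->9, 29->10, 30->11
Step 2: Rank sum for X: R1 = 1 + 2 + 3.5 + 7 + 10 = 23.5.
Step 3: U_X = R1 - n1(n1+1)/2 = 23.5 - 5*6/2 = 23.5 - 15 = 8.5.
       U_Y = n1*n2 - U_X = 30 - 8.5 = 21.5.
Step 4: Ties are present, so use the tie-corrected normal approximation (with continuity correction) for the p-value.
Step 5: p-value = 0.272229; compare to alpha = 0.05. fail to reject H0.

U_X = 8.5, p = 0.272229, fail to reject H0 at alpha = 0.05.


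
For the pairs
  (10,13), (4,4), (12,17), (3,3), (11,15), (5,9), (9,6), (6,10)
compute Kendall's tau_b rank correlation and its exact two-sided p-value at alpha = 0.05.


Step 1: Enumerate the 28 unordered pairs (i,j) with i<j and classify each by sign(x_j-x_i) * sign(y_j-y_i).
  (1,2):dx=-6,dy=-9->C; (1,3):dx=+2,dy=+4->C; (1,4):dx=-7,dy=-10->C; (1,5):dx=+1,dy=+2->C
  (1,6):dx=-5,dy=-4->C; (1,7):dx=-1,dy=-7->C; (1,8):dx=-4,dy=-3->C; (2,3):dx=+8,dy=+13->C
  (2,4):dx=-1,dy=-1->C; (2,5):dx=+7,dy=+11->C; (2,6):dx=+1,dy=+5->C; (2,7):dx=+5,dy=+2->C
  (2,8):dx=+2,dy=+6->C; (3,4):dx=-9,dy=-14->C; (3,5):dx=-1,dy=-2->C; (3,6):dx=-7,dy=-8->C
  (3,7):dx=-3,dy=-11->C; (3,8):dx=-6,dy=-7->C; (4,5):dx=+8,dy=+12->C; (4,6):dx=+2,dy=+6->C
  (4,7):dx=+6,dy=+3->C; (4,8):dx=+3,dy=+7->C; (5,6):dx=-6,dy=-6->C; (5,7):dx=-2,dy=-9->C
  (5,8):dx=-5,dy=-5->C; (6,7):dx=+4,dy=-3->D; (6,8):dx=+1,dy=+1->C; (7,8):dx=-3,dy=+4->D
Step 2: C = 26, D = 2, total pairs = 28.
Step 3: tau = (C - D)/(n(n-1)/2) = (26 - 2)/28 = 0.857143.
Step 4: Exact two-sided p-value (enumerate n! = 40320 permutations of y under H0): p = 0.001736.
Step 5: alpha = 0.05. reject H0.

tau_b = 0.8571 (C=26, D=2), p = 0.001736, reject H0.


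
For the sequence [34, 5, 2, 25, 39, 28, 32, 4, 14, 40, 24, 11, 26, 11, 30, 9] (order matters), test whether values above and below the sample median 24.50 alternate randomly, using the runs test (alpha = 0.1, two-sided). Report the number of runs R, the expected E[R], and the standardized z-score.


Step 1: Compute median = 24.50; label A = above, B = below.
Labels in order: ABBAAAABBABBABAB  (n_A = 8, n_B = 8)
Step 2: Count runs R = 10.
Step 3: Under H0 (random ordering), E[R] = 2*n_A*n_B/(n_A+n_B) + 1 = 2*8*8/16 + 1 = 9.0000.
        Var[R] = 2*n_A*n_B*(2*n_A*n_B - n_A - n_B) / ((n_A+n_B)^2 * (n_A+n_B-1)) = 14336/3840 = 3.7333.
        SD[R] = 1.9322.
Step 4: Continuity-corrected z = (R - 0.5 - E[R]) / SD[R] = (10 - 0.5 - 9.0000) / 1.9322 = 0.2588.
Step 5: Two-sided p-value via normal approximation = 2*(1 - Phi(|z|)) = 0.795809.
Step 6: alpha = 0.1. fail to reject H0.

R = 10, z = 0.2588, p = 0.795809, fail to reject H0.


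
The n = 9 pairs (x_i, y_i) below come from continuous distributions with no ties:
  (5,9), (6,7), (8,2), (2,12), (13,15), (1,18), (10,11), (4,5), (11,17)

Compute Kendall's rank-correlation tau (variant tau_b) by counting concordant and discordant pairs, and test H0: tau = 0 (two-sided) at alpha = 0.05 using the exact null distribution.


Step 1: Enumerate the 36 unordered pairs (i,j) with i<j and classify each by sign(x_j-x_i) * sign(y_j-y_i).
  (1,2):dx=+1,dy=-2->D; (1,3):dx=+3,dy=-7->D; (1,4):dx=-3,dy=+3->D; (1,5):dx=+8,dy=+6->C
  (1,6):dx=-4,dy=+9->D; (1,7):dx=+5,dy=+2->C; (1,8):dx=-1,dy=-4->C; (1,9):dx=+6,dy=+8->C
  (2,3):dx=+2,dy=-5->D; (2,4):dx=-4,dy=+5->D; (2,5):dx=+7,dy=+8->C; (2,6):dx=-5,dy=+11->D
  (2,7):dx=+4,dy=+4->C; (2,8):dx=-2,dy=-2->C; (2,9):dx=+5,dy=+10->C; (3,4):dx=-6,dy=+10->D
  (3,5):dx=+5,dy=+13->C; (3,6):dx=-7,dy=+16->D; (3,7):dx=+2,dy=+9->C; (3,8):dx=-4,dy=+3->D
  (3,9):dx=+3,dy=+15->C; (4,5):dx=+11,dy=+3->C; (4,6):dx=-1,dy=+6->D; (4,7):dx=+8,dy=-1->D
  (4,8):dx=+2,dy=-7->D; (4,9):dx=+9,dy=+5->C; (5,6):dx=-12,dy=+3->D; (5,7):dx=-3,dy=-4->C
  (5,8):dx=-9,dy=-10->C; (5,9):dx=-2,dy=+2->D; (6,7):dx=+9,dy=-7->D; (6,8):dx=+3,dy=-13->D
  (6,9):dx=+10,dy=-1->D; (7,8):dx=-6,dy=-6->C; (7,9):dx=+1,dy=+6->C; (8,9):dx=+7,dy=+12->C
Step 2: C = 18, D = 18, total pairs = 36.
Step 3: tau = (C - D)/(n(n-1)/2) = (18 - 18)/36 = 0.000000.
Step 4: Exact two-sided p-value (enumerate n! = 362880 permutations of y under H0): p = 1.000000.
Step 5: alpha = 0.05. fail to reject H0.

tau_b = 0.0000 (C=18, D=18), p = 1.000000, fail to reject H0.


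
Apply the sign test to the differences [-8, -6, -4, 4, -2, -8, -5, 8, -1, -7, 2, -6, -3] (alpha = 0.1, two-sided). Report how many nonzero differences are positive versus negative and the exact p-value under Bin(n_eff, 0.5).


Step 1: Discard zero differences. Original n = 13; n_eff = number of nonzero differences = 13.
Nonzero differences (with sign): -8, -6, -4, +4, -2, -8, -5, +8, -1, -7, +2, -6, -3
Step 2: Count signs: positive = 3, negative = 10.
Step 3: Under H0: P(positive) = 0.5, so the number of positives S ~ Bin(13, 0.5).
Step 4: Two-sided exact p-value = sum of Bin(13,0.5) probabilities at or below the observed probability = 0.092285.
Step 5: alpha = 0.1. reject H0.

n_eff = 13, pos = 3, neg = 10, p = 0.092285, reject H0.


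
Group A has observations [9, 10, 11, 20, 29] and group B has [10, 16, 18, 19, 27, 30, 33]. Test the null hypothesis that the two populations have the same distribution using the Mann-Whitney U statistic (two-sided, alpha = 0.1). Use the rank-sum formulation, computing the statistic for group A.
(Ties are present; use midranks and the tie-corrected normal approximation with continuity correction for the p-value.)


Step 1: Combine and sort all 12 observations; assign midranks.
sorted (value, group): (9,X), (10,X), (10,Y), (11,X), (16,Y), (18,Y), (19,Y), (20,X), (27,Y), (29,X), (30,Y), (33,Y)
ranks: 9->1, 10->2.5, 10->2.5, 11->4, 16->5, 18->6, 19->7, 20->8, 27->9, 29->10, 30->11, 33->12
Step 2: Rank sum for X: R1 = 1 + 2.5 + 4 + 8 + 10 = 25.5.
Step 3: U_X = R1 - n1(n1+1)/2 = 25.5 - 5*6/2 = 25.5 - 15 = 10.5.
       U_Y = n1*n2 - U_X = 35 - 10.5 = 24.5.
Step 4: Ties are present, so use the tie-corrected normal approximation (with continuity correction) for the p-value.
Step 5: p-value = 0.290307; compare to alpha = 0.1. fail to reject H0.

U_X = 10.5, p = 0.290307, fail to reject H0 at alpha = 0.1.


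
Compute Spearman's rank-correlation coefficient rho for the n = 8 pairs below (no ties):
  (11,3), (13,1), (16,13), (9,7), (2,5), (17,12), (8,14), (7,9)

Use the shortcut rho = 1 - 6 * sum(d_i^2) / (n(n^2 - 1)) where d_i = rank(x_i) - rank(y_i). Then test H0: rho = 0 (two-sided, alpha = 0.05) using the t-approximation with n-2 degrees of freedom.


Step 1: Rank x and y separately (midranks; no ties here).
rank(x): 11->5, 13->6, 16->7, 9->4, 2->1, 17->8, 8->3, 7->2
rank(y): 3->2, 1->1, 13->7, 7->4, 5->3, 12->6, 14->8, 9->5
Step 2: d_i = R_x(i) - R_y(i); compute d_i^2.
  (5-2)^2=9, (6-1)^2=25, (7-7)^2=0, (4-4)^2=0, (1-3)^2=4, (8-6)^2=4, (3-8)^2=25, (2-5)^2=9
sum(d^2) = 76.
Step 3: rho = 1 - 6*76 / (8*(8^2 - 1)) = 1 - 456/504 = 0.095238.
Step 4: Under H0, t = rho * sqrt((n-2)/(1-rho^2)) = 0.2343 ~ t(6).
Step 5: Two-sided p-value from the t-distribution with 6 df = 0.822505.
Step 6: alpha = 0.05. fail to reject H0.

rho = 0.0952, p = 0.822505, fail to reject H0 at alpha = 0.05.


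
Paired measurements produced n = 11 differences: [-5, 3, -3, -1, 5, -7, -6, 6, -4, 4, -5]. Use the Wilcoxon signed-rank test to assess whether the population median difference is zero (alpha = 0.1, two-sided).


Step 1: Drop any zero differences (none here) and take |d_i|.
|d| = [5, 3, 3, 1, 5, 7, 6, 6, 4, 4, 5]
Step 2: Midrank |d_i| (ties get averaged ranks).
ranks: |5|->7, |3|->2.5, |3|->2.5, |1|->1, |5|->7, |7|->11, |6|->9.5, |6|->9.5, |4|->4.5, |4|->4.5, |5|->7
Step 3: Attach original signs; sum ranks with positive sign and with negative sign.
W+ = 2.5 + 7 + 9.5 + 4.5 = 23.5
W- = 7 + 2.5 + 1 + 11 + 9.5 + 4.5 + 7 = 42.5
(Check: W+ + W- = 66 should equal n(n+1)/2 = 66.)
Step 4: Test statistic W = min(W+, W-) = 23.5.
Step 5: Ties in |d|, so use the tie-corrected normal approximation.
        E[W] = n(n+1)/4 = 11*12/4 = 33.
        Tie groups: |d|=3 (t=2), |d|=4 (t=2), |d|=5 (t=3), |d|=6 (t=2); sum(t^3 - t) = 42.
        Var[W] = n(n+1)(2n+1)/24 - sum(t^3-t)/48 = 3036/24 - 42/48 = 125.625.
        z = (W - E[W]) / sqrt(Var[W]) = (23.5 - 33) / 11.2083 = -0.8476.
        Two-sided p = 2*Phi(z) = 0.396667.
Step 6: alpha = 0.1. fail to reject H0.

W+ = 23.5, W- = 42.5, W = min = 23.5, p = 0.396667, fail to reject H0.


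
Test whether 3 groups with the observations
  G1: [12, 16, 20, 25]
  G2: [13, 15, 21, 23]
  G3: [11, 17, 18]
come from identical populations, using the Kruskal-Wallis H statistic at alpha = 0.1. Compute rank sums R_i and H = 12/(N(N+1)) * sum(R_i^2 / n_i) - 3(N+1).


Step 1: Combine all N = 11 observations and assign midranks.
sorted (value, group, rank): (11,G3,1), (12,G1,2), (13,G2,3), (15,G2,4), (16,G1,5), (17,G3,6), (18,G3,7), (20,G1,8), (21,G2,9), (23,G2,10), (25,G1,11)
Step 2: Sum ranks within each group.
R_1 = 26 (n_1 = 4)
R_2 = 26 (n_2 = 4)
R_3 = 14 (n_3 = 3)
Step 3: H = 12/(N(N+1)) * sum(R_i^2/n_i) - 3(N+1)
     = 12/(11*12) * (26^2/4 + 26^2/4 + 14^2/3) - 3*12
     = 0.090909 * 403.333 - 36
     = 0.666667.
Step 4: No ties, so H is used without correction.
Step 5: Under H0, H ~ chi^2(2); p-value = 0.716531.
Step 6: alpha = 0.1. fail to reject H0.

H = 0.6667, df = 2, p = 0.716531, fail to reject H0.


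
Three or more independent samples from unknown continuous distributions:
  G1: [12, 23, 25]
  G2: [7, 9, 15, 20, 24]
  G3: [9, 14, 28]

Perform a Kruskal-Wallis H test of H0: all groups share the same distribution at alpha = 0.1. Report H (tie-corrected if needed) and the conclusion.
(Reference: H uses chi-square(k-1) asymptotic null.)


Step 1: Combine all N = 11 observations and assign midranks.
sorted (value, group, rank): (7,G2,1), (9,G2,2.5), (9,G3,2.5), (12,G1,4), (14,G3,5), (15,G2,6), (20,G2,7), (23,G1,8), (24,G2,9), (25,G1,10), (28,G3,11)
Step 2: Sum ranks within each group.
R_1 = 22 (n_1 = 3)
R_2 = 25.5 (n_2 = 5)
R_3 = 18.5 (n_3 = 3)
Step 3: H = 12/(N(N+1)) * sum(R_i^2/n_i) - 3(N+1)
     = 12/(11*12) * (22^2/3 + 25.5^2/5 + 18.5^2/3) - 3*12
     = 0.090909 * 405.467 - 36
     = 0.860606.
Step 4: Ties present; correction factor C = 1 - 6/(11^3 - 11) = 0.995455. Corrected H = 0.860606 / 0.995455 = 0.864536.
Step 5: Under H0, H ~ chi^2(2); p-value = 0.649035.
Step 6: alpha = 0.1. fail to reject H0.

H = 0.8645, df = 2, p = 0.649035, fail to reject H0.


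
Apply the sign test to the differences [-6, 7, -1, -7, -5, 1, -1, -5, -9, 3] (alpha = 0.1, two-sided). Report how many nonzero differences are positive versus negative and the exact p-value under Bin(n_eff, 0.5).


Step 1: Discard zero differences. Original n = 10; n_eff = number of nonzero differences = 10.
Nonzero differences (with sign): -6, +7, -1, -7, -5, +1, -1, -5, -9, +3
Step 2: Count signs: positive = 3, negative = 7.
Step 3: Under H0: P(positive) = 0.5, so the number of positives S ~ Bin(10, 0.5).
Step 4: Two-sided exact p-value = sum of Bin(10,0.5) probabilities at or below the observed probability = 0.343750.
Step 5: alpha = 0.1. fail to reject H0.

n_eff = 10, pos = 3, neg = 7, p = 0.343750, fail to reject H0.


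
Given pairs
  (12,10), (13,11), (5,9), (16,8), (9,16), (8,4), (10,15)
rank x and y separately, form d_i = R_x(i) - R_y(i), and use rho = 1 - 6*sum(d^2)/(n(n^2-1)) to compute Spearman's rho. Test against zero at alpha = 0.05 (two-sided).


Step 1: Rank x and y separately (midranks; no ties here).
rank(x): 12->5, 13->6, 5->1, 16->7, 9->3, 8->2, 10->4
rank(y): 10->4, 11->5, 9->3, 8->2, 16->7, 4->1, 15->6
Step 2: d_i = R_x(i) - R_y(i); compute d_i^2.
  (5-4)^2=1, (6-5)^2=1, (1-3)^2=4, (7-2)^2=25, (3-7)^2=16, (2-1)^2=1, (4-6)^2=4
sum(d^2) = 52.
Step 3: rho = 1 - 6*52 / (7*(7^2 - 1)) = 1 - 312/336 = 0.071429.
Step 4: Under H0, t = rho * sqrt((n-2)/(1-rho^2)) = 0.1601 ~ t(5).
Step 5: Two-sided p-value from the t-distribution with 5 df = 0.879048.
Step 6: alpha = 0.05. fail to reject H0.

rho = 0.0714, p = 0.879048, fail to reject H0 at alpha = 0.05.


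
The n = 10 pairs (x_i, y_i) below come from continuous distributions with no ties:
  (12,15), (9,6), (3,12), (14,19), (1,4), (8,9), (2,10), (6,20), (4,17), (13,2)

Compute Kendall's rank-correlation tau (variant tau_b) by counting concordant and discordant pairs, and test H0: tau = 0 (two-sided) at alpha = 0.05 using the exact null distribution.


Step 1: Enumerate the 45 unordered pairs (i,j) with i<j and classify each by sign(x_j-x_i) * sign(y_j-y_i).
  (1,2):dx=-3,dy=-9->C; (1,3):dx=-9,dy=-3->C; (1,4):dx=+2,dy=+4->C; (1,5):dx=-11,dy=-11->C
  (1,6):dx=-4,dy=-6->C; (1,7):dx=-10,dy=-5->C; (1,8):dx=-6,dy=+5->D; (1,9):dx=-8,dy=+2->D
  (1,10):dx=+1,dy=-13->D; (2,3):dx=-6,dy=+6->D; (2,4):dx=+5,dy=+13->C; (2,5):dx=-8,dy=-2->C
  (2,6):dx=-1,dy=+3->D; (2,7):dx=-7,dy=+4->D; (2,8):dx=-3,dy=+14->D; (2,9):dx=-5,dy=+11->D
  (2,10):dx=+4,dy=-4->D; (3,4):dx=+11,dy=+7->C; (3,5):dx=-2,dy=-8->C; (3,6):dx=+5,dy=-3->D
  (3,7):dx=-1,dy=-2->C; (3,8):dx=+3,dy=+8->C; (3,9):dx=+1,dy=+5->C; (3,10):dx=+10,dy=-10->D
  (4,5):dx=-13,dy=-15->C; (4,6):dx=-6,dy=-10->C; (4,7):dx=-12,dy=-9->C; (4,8):dx=-8,dy=+1->D
  (4,9):dx=-10,dy=-2->C; (4,10):dx=-1,dy=-17->C; (5,6):dx=+7,dy=+5->C; (5,7):dx=+1,dy=+6->C
  (5,8):dx=+5,dy=+16->C; (5,9):dx=+3,dy=+13->C; (5,10):dx=+12,dy=-2->D; (6,7):dx=-6,dy=+1->D
  (6,8):dx=-2,dy=+11->D; (6,9):dx=-4,dy=+8->D; (6,10):dx=+5,dy=-7->D; (7,8):dx=+4,dy=+10->C
  (7,9):dx=+2,dy=+7->C; (7,10):dx=+11,dy=-8->D; (8,9):dx=-2,dy=-3->C; (8,10):dx=+7,dy=-18->D
  (9,10):dx=+9,dy=-15->D
Step 2: C = 25, D = 20, total pairs = 45.
Step 3: tau = (C - D)/(n(n-1)/2) = (25 - 20)/45 = 0.111111.
Step 4: Exact two-sided p-value (enumerate n! = 3628800 permutations of y under H0): p = 0.727490.
Step 5: alpha = 0.05. fail to reject H0.

tau_b = 0.1111 (C=25, D=20), p = 0.727490, fail to reject H0.


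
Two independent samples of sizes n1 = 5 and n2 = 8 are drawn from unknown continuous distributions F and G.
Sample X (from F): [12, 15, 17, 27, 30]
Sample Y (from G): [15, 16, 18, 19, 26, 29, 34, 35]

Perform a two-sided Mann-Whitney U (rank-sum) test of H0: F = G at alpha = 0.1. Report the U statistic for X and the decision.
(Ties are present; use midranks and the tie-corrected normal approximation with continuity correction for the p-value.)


Step 1: Combine and sort all 13 observations; assign midranks.
sorted (value, group): (12,X), (15,X), (15,Y), (16,Y), (17,X), (18,Y), (19,Y), (26,Y), (27,X), (29,Y), (30,X), (34,Y), (35,Y)
ranks: 12->1, 15->2.5, 15->2.5, 16->4, 17->5, 18->6, 19->7, 26->8, 27->9, 29->10, 30->11, 34->12, 35->13
Step 2: Rank sum for X: R1 = 1 + 2.5 + 5 + 9 + 11 = 28.5.
Step 3: U_X = R1 - n1(n1+1)/2 = 28.5 - 5*6/2 = 28.5 - 15 = 13.5.
       U_Y = n1*n2 - U_X = 40 - 13.5 = 26.5.
Step 4: Ties are present, so use the tie-corrected normal approximation (with continuity correction) for the p-value.
Step 5: p-value = 0.379120; compare to alpha = 0.1. fail to reject H0.

U_X = 13.5, p = 0.379120, fail to reject H0 at alpha = 0.1.


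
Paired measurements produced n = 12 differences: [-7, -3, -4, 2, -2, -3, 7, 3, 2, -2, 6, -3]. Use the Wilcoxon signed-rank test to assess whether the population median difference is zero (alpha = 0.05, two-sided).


Step 1: Drop any zero differences (none here) and take |d_i|.
|d| = [7, 3, 4, 2, 2, 3, 7, 3, 2, 2, 6, 3]
Step 2: Midrank |d_i| (ties get averaged ranks).
ranks: |7|->11.5, |3|->6.5, |4|->9, |2|->2.5, |2|->2.5, |3|->6.5, |7|->11.5, |3|->6.5, |2|->2.5, |2|->2.5, |6|->10, |3|->6.5
Step 3: Attach original signs; sum ranks with positive sign and with negative sign.
W+ = 2.5 + 11.5 + 6.5 + 2.5 + 10 = 33
W- = 11.5 + 6.5 + 9 + 2.5 + 6.5 + 2.5 + 6.5 = 45
(Check: W+ + W- = 78 should equal n(n+1)/2 = 78.)
Step 4: Test statistic W = min(W+, W-) = 33.
Step 5: Ties in |d|, so use the tie-corrected normal approximation.
        E[W] = n(n+1)/4 = 12*13/4 = 39.
        Tie groups: |d|=2 (t=4), |d|=3 (t=4), |d|=7 (t=2); sum(t^3 - t) = 126.
        Var[W] = n(n+1)(2n+1)/24 - sum(t^3-t)/48 = 3900/24 - 126/48 = 159.875.
        z = (W - E[W]) / sqrt(Var[W]) = (33 - 39) / 12.6442 = -0.4745.
        Two-sided p = 2*Phi(z) = 0.635124.
Step 6: alpha = 0.05. fail to reject H0.

W+ = 33, W- = 45, W = min = 33, p = 0.635124, fail to reject H0.


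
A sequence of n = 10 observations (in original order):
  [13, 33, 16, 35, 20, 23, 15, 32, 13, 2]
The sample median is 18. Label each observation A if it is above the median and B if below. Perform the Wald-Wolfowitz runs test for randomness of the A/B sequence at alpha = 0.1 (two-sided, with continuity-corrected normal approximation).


Step 1: Compute median = 18; label A = above, B = below.
Labels in order: BABAAABABB  (n_A = 5, n_B = 5)
Step 2: Count runs R = 7.
Step 3: Under H0 (random ordering), E[R] = 2*n_A*n_B/(n_A+n_B) + 1 = 2*5*5/10 + 1 = 6.0000.
        Var[R] = 2*n_A*n_B*(2*n_A*n_B - n_A - n_B) / ((n_A+n_B)^2 * (n_A+n_B-1)) = 2000/900 = 2.2222.
        SD[R] = 1.4907.
Step 4: Continuity-corrected z = (R - 0.5 - E[R]) / SD[R] = (7 - 0.5 - 6.0000) / 1.4907 = 0.3354.
Step 5: Two-sided p-value via normal approximation = 2*(1 - Phi(|z|)) = 0.737316.
Step 6: alpha = 0.1. fail to reject H0.

R = 7, z = 0.3354, p = 0.737316, fail to reject H0.


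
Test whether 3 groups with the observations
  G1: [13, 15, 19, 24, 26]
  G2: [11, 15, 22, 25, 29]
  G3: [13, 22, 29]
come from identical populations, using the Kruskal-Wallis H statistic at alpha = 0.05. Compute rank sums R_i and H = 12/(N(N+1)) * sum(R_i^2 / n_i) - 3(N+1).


Step 1: Combine all N = 13 observations and assign midranks.
sorted (value, group, rank): (11,G2,1), (13,G1,2.5), (13,G3,2.5), (15,G1,4.5), (15,G2,4.5), (19,G1,6), (22,G2,7.5), (22,G3,7.5), (24,G1,9), (25,G2,10), (26,G1,11), (29,G2,12.5), (29,G3,12.5)
Step 2: Sum ranks within each group.
R_1 = 33 (n_1 = 5)
R_2 = 35.5 (n_2 = 5)
R_3 = 22.5 (n_3 = 3)
Step 3: H = 12/(N(N+1)) * sum(R_i^2/n_i) - 3(N+1)
     = 12/(13*14) * (33^2/5 + 35.5^2/5 + 22.5^2/3) - 3*14
     = 0.065934 * 638.6 - 42
     = 0.105495.
Step 4: Ties present; correction factor C = 1 - 24/(13^3 - 13) = 0.989011. Corrected H = 0.105495 / 0.989011 = 0.106667.
Step 5: Under H0, H ~ chi^2(2); p-value = 0.948064.
Step 6: alpha = 0.05. fail to reject H0.

H = 0.1067, df = 2, p = 0.948064, fail to reject H0.


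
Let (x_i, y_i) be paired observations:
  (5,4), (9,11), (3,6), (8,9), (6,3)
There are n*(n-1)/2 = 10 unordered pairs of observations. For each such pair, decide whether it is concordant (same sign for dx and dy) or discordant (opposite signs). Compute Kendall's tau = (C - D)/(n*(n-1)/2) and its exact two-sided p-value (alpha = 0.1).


Step 1: Enumerate the 10 unordered pairs (i,j) with i<j and classify each by sign(x_j-x_i) * sign(y_j-y_i).
  (1,2):dx=+4,dy=+7->C; (1,3):dx=-2,dy=+2->D; (1,4):dx=+3,dy=+5->C; (1,5):dx=+1,dy=-1->D
  (2,3):dx=-6,dy=-5->C; (2,4):dx=-1,dy=-2->C; (2,5):dx=-3,dy=-8->C; (3,4):dx=+5,dy=+3->C
  (3,5):dx=+3,dy=-3->D; (4,5):dx=-2,dy=-6->C
Step 2: C = 7, D = 3, total pairs = 10.
Step 3: tau = (C - D)/(n(n-1)/2) = (7 - 3)/10 = 0.400000.
Step 4: Exact two-sided p-value (enumerate n! = 120 permutations of y under H0): p = 0.483333.
Step 5: alpha = 0.1. fail to reject H0.

tau_b = 0.4000 (C=7, D=3), p = 0.483333, fail to reject H0.


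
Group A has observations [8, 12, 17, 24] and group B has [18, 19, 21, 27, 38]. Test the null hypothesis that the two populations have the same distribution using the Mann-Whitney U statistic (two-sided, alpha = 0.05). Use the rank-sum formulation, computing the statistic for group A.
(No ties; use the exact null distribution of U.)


Step 1: Combine and sort all 9 observations; assign midranks.
sorted (value, group): (8,X), (12,X), (17,X), (18,Y), (19,Y), (21,Y), (24,X), (27,Y), (38,Y)
ranks: 8->1, 12->2, 17->3, 18->4, 19->5, 21->6, 24->7, 27->8, 38->9
Step 2: Rank sum for X: R1 = 1 + 2 + 3 + 7 = 13.
Step 3: U_X = R1 - n1(n1+1)/2 = 13 - 4*5/2 = 13 - 10 = 3.
       U_Y = n1*n2 - U_X = 20 - 3 = 17.
Step 4: No ties, so the exact null distribution of U (based on enumerating the C(9,4) = 126 equally likely rank assignments) gives the two-sided p-value.
Step 5: p-value = 0.111111; compare to alpha = 0.05. fail to reject H0.

U_X = 3, p = 0.111111, fail to reject H0 at alpha = 0.05.


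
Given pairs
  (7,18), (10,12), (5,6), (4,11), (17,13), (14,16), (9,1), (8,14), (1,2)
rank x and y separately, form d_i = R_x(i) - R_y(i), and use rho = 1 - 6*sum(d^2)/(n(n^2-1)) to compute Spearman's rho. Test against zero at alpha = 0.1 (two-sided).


Step 1: Rank x and y separately (midranks; no ties here).
rank(x): 7->4, 10->7, 5->3, 4->2, 17->9, 14->8, 9->6, 8->5, 1->1
rank(y): 18->9, 12->5, 6->3, 11->4, 13->6, 16->8, 1->1, 14->7, 2->2
Step 2: d_i = R_x(i) - R_y(i); compute d_i^2.
  (4-9)^2=25, (7-5)^2=4, (3-3)^2=0, (2-4)^2=4, (9-6)^2=9, (8-8)^2=0, (6-1)^2=25, (5-7)^2=4, (1-2)^2=1
sum(d^2) = 72.
Step 3: rho = 1 - 6*72 / (9*(9^2 - 1)) = 1 - 432/720 = 0.400000.
Step 4: Under H0, t = rho * sqrt((n-2)/(1-rho^2)) = 1.1547 ~ t(7).
Step 5: Two-sided p-value from the t-distribution with 7 df = 0.286105.
Step 6: alpha = 0.1. fail to reject H0.

rho = 0.4000, p = 0.286105, fail to reject H0 at alpha = 0.1.


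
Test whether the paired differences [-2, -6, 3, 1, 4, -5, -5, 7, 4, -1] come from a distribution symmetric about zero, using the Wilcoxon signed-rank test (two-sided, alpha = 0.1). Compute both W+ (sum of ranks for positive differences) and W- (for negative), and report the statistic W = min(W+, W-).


Step 1: Drop any zero differences (none here) and take |d_i|.
|d| = [2, 6, 3, 1, 4, 5, 5, 7, 4, 1]
Step 2: Midrank |d_i| (ties get averaged ranks).
ranks: |2|->3, |6|->9, |3|->4, |1|->1.5, |4|->5.5, |5|->7.5, |5|->7.5, |7|->10, |4|->5.5, |1|->1.5
Step 3: Attach original signs; sum ranks with positive sign and with negative sign.
W+ = 4 + 1.5 + 5.5 + 10 + 5.5 = 26.5
W- = 3 + 9 + 7.5 + 7.5 + 1.5 = 28.5
(Check: W+ + W- = 55 should equal n(n+1)/2 = 55.)
Step 4: Test statistic W = min(W+, W-) = 26.5.
Step 5: Ties in |d|, so use the tie-corrected normal approximation.
        E[W] = n(n+1)/4 = 10*11/4 = 27.5.
        Tie groups: |d|=1 (t=2), |d|=4 (t=2), |d|=5 (t=2); sum(t^3 - t) = 18.
        Var[W] = n(n+1)(2n+1)/24 - sum(t^3-t)/48 = 2310/24 - 18/48 = 95.875.
        z = (W - E[W]) / sqrt(Var[W]) = (26.5 - 27.5) / 9.7916 = -0.1021.
        Two-sided p = 2*Phi(z) = 0.918655.
Step 6: alpha = 0.1. fail to reject H0.

W+ = 26.5, W- = 28.5, W = min = 26.5, p = 0.918655, fail to reject H0.


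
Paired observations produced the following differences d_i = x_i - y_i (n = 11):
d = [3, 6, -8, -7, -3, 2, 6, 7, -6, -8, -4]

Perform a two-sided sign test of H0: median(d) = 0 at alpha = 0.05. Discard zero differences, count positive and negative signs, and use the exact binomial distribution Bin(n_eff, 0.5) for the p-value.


Step 1: Discard zero differences. Original n = 11; n_eff = number of nonzero differences = 11.
Nonzero differences (with sign): +3, +6, -8, -7, -3, +2, +6, +7, -6, -8, -4
Step 2: Count signs: positive = 5, negative = 6.
Step 3: Under H0: P(positive) = 0.5, so the number of positives S ~ Bin(11, 0.5).
Step 4: Two-sided exact p-value = sum of Bin(11,0.5) probabilities at or below the observed probability = 1.000000.
Step 5: alpha = 0.05. fail to reject H0.

n_eff = 11, pos = 5, neg = 6, p = 1.000000, fail to reject H0.


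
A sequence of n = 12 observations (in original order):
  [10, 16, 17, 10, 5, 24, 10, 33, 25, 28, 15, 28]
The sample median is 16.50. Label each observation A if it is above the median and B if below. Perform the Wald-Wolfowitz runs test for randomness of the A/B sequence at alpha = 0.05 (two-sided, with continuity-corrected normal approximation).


Step 1: Compute median = 16.50; label A = above, B = below.
Labels in order: BBABBABAAABA  (n_A = 6, n_B = 6)
Step 2: Count runs R = 8.
Step 3: Under H0 (random ordering), E[R] = 2*n_A*n_B/(n_A+n_B) + 1 = 2*6*6/12 + 1 = 7.0000.
        Var[R] = 2*n_A*n_B*(2*n_A*n_B - n_A - n_B) / ((n_A+n_B)^2 * (n_A+n_B-1)) = 4320/1584 = 2.7273.
        SD[R] = 1.6514.
Step 4: Continuity-corrected z = (R - 0.5 - E[R]) / SD[R] = (8 - 0.5 - 7.0000) / 1.6514 = 0.3028.
Step 5: Two-sided p-value via normal approximation = 2*(1 - Phi(|z|)) = 0.762069.
Step 6: alpha = 0.05. fail to reject H0.

R = 8, z = 0.3028, p = 0.762069, fail to reject H0.


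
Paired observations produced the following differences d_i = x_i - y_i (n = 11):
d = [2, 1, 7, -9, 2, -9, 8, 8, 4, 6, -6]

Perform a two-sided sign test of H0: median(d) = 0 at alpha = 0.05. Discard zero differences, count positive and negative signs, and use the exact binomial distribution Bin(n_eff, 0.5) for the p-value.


Step 1: Discard zero differences. Original n = 11; n_eff = number of nonzero differences = 11.
Nonzero differences (with sign): +2, +1, +7, -9, +2, -9, +8, +8, +4, +6, -6
Step 2: Count signs: positive = 8, negative = 3.
Step 3: Under H0: P(positive) = 0.5, so the number of positives S ~ Bin(11, 0.5).
Step 4: Two-sided exact p-value = sum of Bin(11,0.5) probabilities at or below the observed probability = 0.226562.
Step 5: alpha = 0.05. fail to reject H0.

n_eff = 11, pos = 8, neg = 3, p = 0.226562, fail to reject H0.


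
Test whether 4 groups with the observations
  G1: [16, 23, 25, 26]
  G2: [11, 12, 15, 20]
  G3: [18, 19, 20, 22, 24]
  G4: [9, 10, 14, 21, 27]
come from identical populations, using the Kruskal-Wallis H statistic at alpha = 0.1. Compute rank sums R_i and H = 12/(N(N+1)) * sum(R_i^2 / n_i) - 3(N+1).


Step 1: Combine all N = 18 observations and assign midranks.
sorted (value, group, rank): (9,G4,1), (10,G4,2), (11,G2,3), (12,G2,4), (14,G4,5), (15,G2,6), (16,G1,7), (18,G3,8), (19,G3,9), (20,G2,10.5), (20,G3,10.5), (21,G4,12), (22,G3,13), (23,G1,14), (24,G3,15), (25,G1,16), (26,G1,17), (27,G4,18)
Step 2: Sum ranks within each group.
R_1 = 54 (n_1 = 4)
R_2 = 23.5 (n_2 = 4)
R_3 = 55.5 (n_3 = 5)
R_4 = 38 (n_4 = 5)
Step 3: H = 12/(N(N+1)) * sum(R_i^2/n_i) - 3(N+1)
     = 12/(18*19) * (54^2/4 + 23.5^2/4 + 55.5^2/5 + 38^2/5) - 3*19
     = 0.035088 * 1771.91 - 57
     = 5.172368.
Step 4: Ties present; correction factor C = 1 - 6/(18^3 - 18) = 0.998968. Corrected H = 5.172368 / 0.998968 = 5.177712.
Step 5: Under H0, H ~ chi^2(3); p-value = 0.159237.
Step 6: alpha = 0.1. fail to reject H0.

H = 5.1777, df = 3, p = 0.159237, fail to reject H0.


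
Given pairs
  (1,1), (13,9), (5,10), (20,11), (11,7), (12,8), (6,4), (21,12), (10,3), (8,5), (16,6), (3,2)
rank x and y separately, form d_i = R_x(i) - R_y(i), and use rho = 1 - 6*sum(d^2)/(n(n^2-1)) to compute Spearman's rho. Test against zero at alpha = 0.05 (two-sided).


Step 1: Rank x and y separately (midranks; no ties here).
rank(x): 1->1, 13->9, 5->3, 20->11, 11->7, 12->8, 6->4, 21->12, 10->6, 8->5, 16->10, 3->2
rank(y): 1->1, 9->9, 10->10, 11->11, 7->7, 8->8, 4->4, 12->12, 3->3, 5->5, 6->6, 2->2
Step 2: d_i = R_x(i) - R_y(i); compute d_i^2.
  (1-1)^2=0, (9-9)^2=0, (3-10)^2=49, (11-11)^2=0, (7-7)^2=0, (8-8)^2=0, (4-4)^2=0, (12-12)^2=0, (6-3)^2=9, (5-5)^2=0, (10-6)^2=16, (2-2)^2=0
sum(d^2) = 74.
Step 3: rho = 1 - 6*74 / (12*(12^2 - 1)) = 1 - 444/1716 = 0.741259.
Step 4: Under H0, t = rho * sqrt((n-2)/(1-rho^2)) = 3.4923 ~ t(10).
Step 5: Two-sided p-value from the t-distribution with 10 df = 0.005801.
Step 6: alpha = 0.05. reject H0.

rho = 0.7413, p = 0.005801, reject H0 at alpha = 0.05.


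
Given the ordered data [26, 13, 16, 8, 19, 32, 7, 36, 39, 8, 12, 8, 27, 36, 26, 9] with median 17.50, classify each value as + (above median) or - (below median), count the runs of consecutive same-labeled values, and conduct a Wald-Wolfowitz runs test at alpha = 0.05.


Step 1: Compute median = 17.50; label A = above, B = below.
Labels in order: ABBBAABAABBBAAAB  (n_A = 8, n_B = 8)
Step 2: Count runs R = 8.
Step 3: Under H0 (random ordering), E[R] = 2*n_A*n_B/(n_A+n_B) + 1 = 2*8*8/16 + 1 = 9.0000.
        Var[R] = 2*n_A*n_B*(2*n_A*n_B - n_A - n_B) / ((n_A+n_B)^2 * (n_A+n_B-1)) = 14336/3840 = 3.7333.
        SD[R] = 1.9322.
Step 4: Continuity-corrected z = (R + 0.5 - E[R]) / SD[R] = (8 + 0.5 - 9.0000) / 1.9322 = -0.2588.
Step 5: Two-sided p-value via normal approximation = 2*(1 - Phi(|z|)) = 0.795809.
Step 6: alpha = 0.05. fail to reject H0.

R = 8, z = -0.2588, p = 0.795809, fail to reject H0.


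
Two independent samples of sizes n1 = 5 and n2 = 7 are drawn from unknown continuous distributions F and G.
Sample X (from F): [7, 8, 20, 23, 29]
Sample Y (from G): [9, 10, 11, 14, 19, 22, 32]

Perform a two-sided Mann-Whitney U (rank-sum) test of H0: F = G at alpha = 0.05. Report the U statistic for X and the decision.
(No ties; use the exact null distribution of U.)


Step 1: Combine and sort all 12 observations; assign midranks.
sorted (value, group): (7,X), (8,X), (9,Y), (10,Y), (11,Y), (14,Y), (19,Y), (20,X), (22,Y), (23,X), (29,X), (32,Y)
ranks: 7->1, 8->2, 9->3, 10->4, 11->5, 14->6, 19->7, 20->8, 22->9, 23->10, 29->11, 32->12
Step 2: Rank sum for X: R1 = 1 + 2 + 8 + 10 + 11 = 32.
Step 3: U_X = R1 - n1(n1+1)/2 = 32 - 5*6/2 = 32 - 15 = 17.
       U_Y = n1*n2 - U_X = 35 - 17 = 18.
Step 4: No ties, so the exact null distribution of U (based on enumerating the C(12,5) = 792 equally likely rank assignments) gives the two-sided p-value.
Step 5: p-value = 1.000000; compare to alpha = 0.05. fail to reject H0.

U_X = 17, p = 1.000000, fail to reject H0 at alpha = 0.05.
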